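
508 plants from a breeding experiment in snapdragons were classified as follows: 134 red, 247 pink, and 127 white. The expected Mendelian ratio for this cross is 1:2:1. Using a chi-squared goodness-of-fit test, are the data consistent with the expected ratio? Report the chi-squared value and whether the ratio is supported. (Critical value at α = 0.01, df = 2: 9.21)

The 1:2:1 ratio has 4 parts, so with N = 508 the expected counts are:
  red: 508 × 1/4 = 127
  pink: 508 × 2/4 = 254
  white: 508 × 1/4 = 127
χ² = Σ (O − E)² / E
  red: (134 − 127)² / 127 = 0.3858
  pink: (247 − 254)² / 254 = 0.1929
  white: (127 − 127)² / 127 = 0.0000
χ² = 0.3858 + 0.1929 + 0.0000 = 0.5787 ≈ 0.579
Degrees of freedom = 3 − 1 = 2; critical value at α = 0.01 is 9.21.
Since 0.579 < 9.21, we fail to reject the null hypothesis — the data are consistent with the 1:2:1 ratio.

0.579; consistent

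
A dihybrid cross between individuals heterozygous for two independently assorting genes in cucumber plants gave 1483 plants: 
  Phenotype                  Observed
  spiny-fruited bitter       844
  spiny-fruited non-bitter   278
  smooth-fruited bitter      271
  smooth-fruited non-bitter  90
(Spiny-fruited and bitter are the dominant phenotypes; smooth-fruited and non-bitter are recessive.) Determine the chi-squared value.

A dihybrid F₂ with independent assortment and complete dominance at both loci gives a 9:3:3:1 phenotypic ratio.
Total ratio parts = 16. Expected numbers out of 1483:
  spiny-fruited bitter: 1483 × 9/16 = 834.1875
  spiny-fruited non-bitter: 1483 × 3/16 = 278.0625
  smooth-fruited bitter: 1483 × 3/16 = 278.0625
  smooth-fruited non-bitter: 1483 × 1/16 = 92.6875
χ² = Σ (O − E)² / E
  spiny-fruited bitter: (844 − 834.1875)² / 834.1875 = 0.1154
  spiny-fruited non-bitter: (278 − 278.0625)² / 278.0625 = 0.0000
  smooth-fruited bitter: (271 − 278.0625)² / 278.0625 = 0.1794
  smooth-fruited non-bitter: (90 − 92.6875)² / 92.6875 = 0.0779
χ² = 0.1154 + 0.0000 + 0.1794 + 0.0779 = 0.3727 ≈ 0.373

0.373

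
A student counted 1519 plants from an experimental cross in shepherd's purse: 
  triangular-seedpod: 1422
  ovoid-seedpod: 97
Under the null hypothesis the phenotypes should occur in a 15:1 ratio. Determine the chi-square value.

Total ratio parts = 16. Expected numbers out of 1519:
  triangular-seedpod: 1519 × 15/16 = 1424.0625
  ovoid-seedpod: 1519 × 1/16 = 94.9375
χ² = Σ (O − E)² / E
  triangular-seedpod: (1422 − 1424.0625)² / 1424.0625 = 0.0030
  ovoid-seedpod: (97 − 94.9375)² / 94.9375 = 0.0448
χ² = 0.0030 + 0.0448 = 0.0478 ≈ 0.048

0.048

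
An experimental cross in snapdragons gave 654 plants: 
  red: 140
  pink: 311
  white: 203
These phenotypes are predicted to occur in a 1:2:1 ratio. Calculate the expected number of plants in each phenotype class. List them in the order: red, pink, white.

163.5, 327, 163.5

The 1:2:1 ratio has 4 parts, so with N = 654 the expected counts are:
  red: 654 × 1/4 = 163.5
  pink: 654 × 2/4 = 327
  white: 654 × 1/4 = 163.5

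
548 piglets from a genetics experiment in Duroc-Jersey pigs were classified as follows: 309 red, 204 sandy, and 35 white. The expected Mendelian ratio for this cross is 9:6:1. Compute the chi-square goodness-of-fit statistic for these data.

0.029

Expected counts for N = 548 under a 9:6:1 ratio (total parts = 16):
  red: 548 × 9/16 = 308.25
  sandy: 548 × 6/16 = 205.5
  white: 548 × 1/16 = 34.25
χ² = Σ (O − E)² / E
  red: (309 − 308.25)² / 308.25 = 0.0018
  sandy: (204 − 205.5)² / 205.5 = 0.0109
  white: (35 − 34.25)² / 34.25 = 0.0164
χ² = 0.0018 + 0.0109 + 0.0164 = 0.0291 ≈ 0.029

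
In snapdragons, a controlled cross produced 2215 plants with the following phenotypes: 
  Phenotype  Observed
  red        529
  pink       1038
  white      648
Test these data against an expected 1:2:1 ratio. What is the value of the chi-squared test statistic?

21.509

Under the 1:2:1 hypothesis (Σ ratio = 4, N = 2215):
  red: 2215 × 1/4 = 553.75
  pink: 2215 × 2/4 = 1107.5
  white: 2215 × 1/4 = 553.75
χ² = Σ (O − E)² / E
  red: (529 − 553.75)² / 553.75 = 1.1062
  pink: (1038 − 1107.5)² / 1107.5 = 4.3614
  white: (648 − 553.75)² / 553.75 = 16.0416
χ² = 1.1062 + 4.3614 + 16.0416 = 21.5092 ≈ 21.509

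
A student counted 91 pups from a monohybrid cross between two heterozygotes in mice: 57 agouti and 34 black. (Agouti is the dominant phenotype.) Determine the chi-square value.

For a monohybrid cross between heterozygotes with complete dominance, the expected phenotypic ratio is 3:1.
Under the 3:1 hypothesis (Σ ratio = 4, N = 91):
  agouti: 91 × 3/4 = 68.25
  black: 91 × 1/4 = 22.75
χ² = Σ (O − E)² / E
  agouti: (57 − 68.25)² / 68.25 = 1.8544
  black: (34 − 22.75)² / 22.75 = 5.5632
χ² = 1.8544 + 5.5632 = 7.4176 ≈ 7.418

7.418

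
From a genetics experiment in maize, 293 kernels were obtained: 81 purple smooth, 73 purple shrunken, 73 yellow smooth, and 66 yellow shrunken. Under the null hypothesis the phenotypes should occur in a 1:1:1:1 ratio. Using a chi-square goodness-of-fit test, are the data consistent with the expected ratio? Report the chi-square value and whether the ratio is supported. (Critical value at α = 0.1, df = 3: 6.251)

The 1:1:1:1 ratio has 4 parts, so with N = 293 the expected counts are:
  purple smooth: 293 × 1/4 = 73.25
  purple shrunken: 293 × 1/4 = 73.25
  yellow smooth: 293 × 1/4 = 73.25
  yellow shrunken: 293 × 1/4 = 73.25
χ² = Σ (O − E)² / E
  purple smooth: (81 − 73.25)² / 73.25 = 0.8200
  purple shrunken: (73 − 73.25)² / 73.25 = 0.0009
  yellow smooth: (73 − 73.25)² / 73.25 = 0.0009
  yellow shrunken: (66 − 73.25)² / 73.25 = 0.7176
χ² = 0.8200 + 0.0009 + 0.0009 + 0.7176 = 1.5394 ≈ 1.539
Degrees of freedom = 4 − 1 = 3; critical value at α = 0.1 is 6.251.
Since 1.539 < 6.251, we fail to reject the null hypothesis — the data are consistent with the 1:1:1:1 ratio.

1.539; consistent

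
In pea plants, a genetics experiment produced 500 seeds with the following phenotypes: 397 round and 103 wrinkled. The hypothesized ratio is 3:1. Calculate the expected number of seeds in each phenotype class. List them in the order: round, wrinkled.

375, 125

Expected counts for N = 500 under a 3:1 ratio (total parts = 4):
  round: 500 × 3/4 = 375
  wrinkled: 500 × 1/4 = 125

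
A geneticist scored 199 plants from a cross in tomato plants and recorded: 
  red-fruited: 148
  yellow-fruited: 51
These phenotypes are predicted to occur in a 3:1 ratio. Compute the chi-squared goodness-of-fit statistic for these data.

0.042

Total ratio parts = 4. Expected numbers out of 199:
  red-fruited: 199 × 3/4 = 149.25
  yellow-fruited: 199 × 1/4 = 49.75
χ² = Σ (O − E)² / E
  red-fruited: (148 − 149.25)² / 149.25 = 0.0105
  yellow-fruited: (51 − 49.75)² / 49.75 = 0.0314
χ² = 0.0105 + 0.0314 = 0.0419 ≈ 0.042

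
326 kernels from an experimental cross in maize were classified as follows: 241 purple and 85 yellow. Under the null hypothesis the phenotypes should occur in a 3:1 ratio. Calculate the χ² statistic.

0.200

Under the 3:1 hypothesis (Σ ratio = 4, N = 326):
  purple: 326 × 3/4 = 244.5
  yellow: 326 × 1/4 = 81.5
χ² = Σ (O − E)² / E
  purple: (241 − 244.5)² / 244.5 = 0.0501
  yellow: (85 − 81.5)² / 81.5 = 0.1503
χ² = 0.0501 + 0.1503 = 0.2004 ≈ 0.200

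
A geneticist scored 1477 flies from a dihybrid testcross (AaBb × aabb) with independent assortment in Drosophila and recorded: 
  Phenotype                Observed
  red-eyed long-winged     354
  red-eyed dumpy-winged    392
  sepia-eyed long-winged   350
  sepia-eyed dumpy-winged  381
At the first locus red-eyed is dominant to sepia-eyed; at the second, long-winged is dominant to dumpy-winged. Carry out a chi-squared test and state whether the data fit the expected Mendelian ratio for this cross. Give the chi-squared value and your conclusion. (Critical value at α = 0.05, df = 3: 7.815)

3.409; consistent

A dihybrid testcross with independent assortment gives a 1:1:1:1 ratio.
Expected counts for N = 1477 under a 1:1:1:1 ratio (total parts = 4):
  red-eyed long-winged: 1477 × 1/4 = 369.25
  red-eyed dumpy-winged: 1477 × 1/4 = 369.25
  sepia-eyed long-winged: 1477 × 1/4 = 369.25
  sepia-eyed dumpy-winged: 1477 × 1/4 = 369.25
χ² = Σ (O − E)² / E
  red-eyed long-winged: (354 − 369.25)² / 369.25 = 0.6298
  red-eyed dumpy-winged: (392 − 369.25)² / 369.25 = 1.4017
  sepia-eyed long-winged: (350 − 369.25)² / 369.25 = 1.0036
  sepia-eyed dumpy-winged: (381 − 369.25)² / 369.25 = 0.3739
χ² = 0.6298 + 1.4017 + 1.0036 + 0.3739 = 3.409
Degrees of freedom = 4 − 1 = 3; critical value at α = 0.05 is 7.815.
Since 3.409 < 7.815, we fail to reject the null hypothesis — the data are consistent with the 1:1:1:1 ratio.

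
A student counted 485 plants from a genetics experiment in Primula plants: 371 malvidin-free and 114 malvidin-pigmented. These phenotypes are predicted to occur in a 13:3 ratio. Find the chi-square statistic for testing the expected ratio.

7.199

Expected counts for N = 485 under a 13:3 ratio (total parts = 16):
  malvidin-free: 485 × 13/16 = 394.0625
  malvidin-pigmented: 485 × 3/16 = 90.9375
χ² = Σ (O − E)² / E
  malvidin-free: (371 − 394.0625)² / 394.0625 = 1.3497
  malvidin-pigmented: (114 − 90.9375)² / 90.9375 = 5.8488
χ² = 1.3497 + 5.8488 = 7.1985 ≈ 7.199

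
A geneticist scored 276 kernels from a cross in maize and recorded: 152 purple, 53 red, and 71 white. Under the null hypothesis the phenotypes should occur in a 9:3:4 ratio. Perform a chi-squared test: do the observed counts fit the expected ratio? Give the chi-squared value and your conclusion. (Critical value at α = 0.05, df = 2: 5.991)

Total ratio parts = 16. Expected numbers out of 276:
  purple: 276 × 9/16 = 155.25
  red: 276 × 3/16 = 51.75
  white: 276 × 4/16 = 69
χ² = Σ (O − E)² / E
  purple: (152 − 155.25)² / 155.25 = 0.0680
  red: (53 − 51.75)² / 51.75 = 0.0302
  white: (71 − 69)² / 69 = 0.0580
χ² = 0.0680 + 0.0302 + 0.0580 = 0.1562 ≈ 0.156
Degrees of freedom = 3 − 1 = 2; critical value at α = 0.05 is 5.991.
Since 0.156 < 5.991, we fail to reject the null hypothesis — the data are consistent with the 9:3:4 ratio.

0.156; consistent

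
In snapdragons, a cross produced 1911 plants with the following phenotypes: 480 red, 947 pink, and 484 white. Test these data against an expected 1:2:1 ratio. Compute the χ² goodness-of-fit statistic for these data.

Under the 1:2:1 hypothesis (Σ ratio = 4, N = 1911):
  red: 1911 × 1/4 = 477.75
  pink: 1911 × 2/4 = 955.5
  white: 1911 × 1/4 = 477.75
χ² = Σ (O − E)² / E
  red: (480 − 477.75)² / 477.75 = 0.0106
  pink: (947 − 955.5)² / 955.5 = 0.0756
  white: (484 − 477.75)² / 477.75 = 0.0818
χ² = 0.0106 + 0.0756 + 0.0818 = 0.168

0.168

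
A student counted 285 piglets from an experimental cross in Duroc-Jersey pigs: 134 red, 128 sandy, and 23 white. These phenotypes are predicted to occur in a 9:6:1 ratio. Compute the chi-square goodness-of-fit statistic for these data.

10.005

Expected counts for N = 285 under a 9:6:1 ratio (total parts = 16):
  red: 285 × 9/16 = 160.3125
  sandy: 285 × 6/16 = 106.875
  white: 285 × 1/16 = 17.8125
χ² = Σ (O − E)² / E
  red: (134 − 160.3125)² / 160.3125 = 4.3187
  sandy: (128 − 106.875)² / 106.875 = 4.1756
  white: (23 − 17.8125)² / 17.8125 = 1.5107
χ² = 4.3187 + 4.1756 + 1.5107 = 10.005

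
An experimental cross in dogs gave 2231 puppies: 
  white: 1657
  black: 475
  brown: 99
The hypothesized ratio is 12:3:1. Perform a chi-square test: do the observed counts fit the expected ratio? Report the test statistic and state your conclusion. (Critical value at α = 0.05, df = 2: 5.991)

19.567; not consistent

Under the 12:3:1 hypothesis (Σ ratio = 16, N = 2231):
  white: 2231 × 12/16 = 1673.25
  black: 2231 × 3/16 = 418.3125
  brown: 2231 × 1/16 = 139.4375
χ² = Σ (O − E)² / E
  white: (1657 − 1673.25)² / 1673.25 = 0.1578
  black: (475 − 418.3125)² / 418.3125 = 7.6820
  brown: (99 − 139.4375)² / 139.4375 = 11.7271
χ² = 0.1578 + 7.6820 + 11.7271 = 19.5669 ≈ 19.567
Degrees of freedom = 3 − 1 = 2; critical value at α = 0.05 is 5.991.
Since 19.567 > 5.991, we reject the null hypothesis — the data do not fit the 12:3:1 ratio.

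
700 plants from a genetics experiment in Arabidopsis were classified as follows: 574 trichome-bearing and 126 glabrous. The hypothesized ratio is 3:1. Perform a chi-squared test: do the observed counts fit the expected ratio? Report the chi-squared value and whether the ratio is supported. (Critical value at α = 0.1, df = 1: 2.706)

Under the 3:1 hypothesis (Σ ratio = 4, N = 700):
  trichome-bearing: 700 × 3/4 = 525
  glabrous: 700 × 1/4 = 175
χ² = Σ (O − E)² / E
  trichome-bearing: (574 − 525)² / 525 = 4.5733
  glabrous: (126 − 175)² / 175 = 13.7200
χ² = 4.5733 + 13.7200 = 18.2933 ≈ 18.293
Degrees of freedom = 2 − 1 = 1; critical value at α = 0.1 is 2.706.
Since 18.293 > 2.706, we reject the null hypothesis — the data do not fit the 3:1 ratio.

18.293; not consistent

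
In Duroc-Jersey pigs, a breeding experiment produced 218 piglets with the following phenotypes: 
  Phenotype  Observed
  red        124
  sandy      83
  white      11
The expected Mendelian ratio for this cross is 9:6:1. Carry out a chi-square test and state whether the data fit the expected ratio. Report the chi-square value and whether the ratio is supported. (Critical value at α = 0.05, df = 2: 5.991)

0.540; consistent

Total ratio parts = 16. Expected numbers out of 218:
  red: 218 × 9/16 = 122.625
  sandy: 218 × 6/16 = 81.75
  white: 218 × 1/16 = 13.625
χ² = Σ (O − E)² / E
  red: (124 − 122.625)² / 122.625 = 0.0154
  sandy: (83 − 81.75)² / 81.75 = 0.0191
  white: (11 − 13.625)² / 13.625 = 0.5057
χ² = 0.0154 + 0.0191 + 0.5057 = 0.5402 ≈ 0.540
Degrees of freedom = 3 − 1 = 2; critical value at α = 0.05 is 5.991.
Since 0.540 < 5.991, we fail to reject the null hypothesis — the data are consistent with the 9:6:1 ratio.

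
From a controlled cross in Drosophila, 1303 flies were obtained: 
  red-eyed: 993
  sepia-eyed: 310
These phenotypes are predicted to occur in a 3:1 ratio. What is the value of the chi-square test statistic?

The 3:1 ratio has 4 parts, so with N = 1303 the expected counts are:
  red-eyed: 1303 × 3/4 = 977.25
  sepia-eyed: 1303 × 1/4 = 325.75
χ² = Σ (O − E)² / E
  red-eyed: (993 − 977.25)² / 977.25 = 0.2538
  sepia-eyed: (310 − 325.75)² / 325.75 = 0.7615
χ² = 0.2538 + 0.7615 = 1.0153 ≈ 1.015

1.015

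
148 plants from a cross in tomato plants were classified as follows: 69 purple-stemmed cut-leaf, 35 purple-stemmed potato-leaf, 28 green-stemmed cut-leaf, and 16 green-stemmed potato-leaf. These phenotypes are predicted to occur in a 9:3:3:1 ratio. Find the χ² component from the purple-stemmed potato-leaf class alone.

The 9:3:3:1 ratio has 16 parts, so with N = 148 the expected counts are:
  purple-stemmed cut-leaf: 148 × 9/16 = 83.25
  purple-stemmed potato-leaf: 148 × 3/16 = 27.75
  green-stemmed cut-leaf: 148 × 3/16 = 27.75
  green-stemmed potato-leaf: 148 × 1/16 = 9.25
Contribution of purple-stemmed potato-leaf: (35 − 27.75)² / 27.75 = 1.8941

1.894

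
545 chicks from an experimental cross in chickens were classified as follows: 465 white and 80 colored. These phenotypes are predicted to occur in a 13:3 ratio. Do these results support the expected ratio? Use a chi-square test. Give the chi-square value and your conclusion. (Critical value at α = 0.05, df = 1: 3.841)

Total ratio parts = 16. Expected numbers out of 545:
  white: 545 × 13/16 = 442.8125
  colored: 545 × 3/16 = 102.1875
χ² = Σ (O − E)² / E
  white: (465 − 442.8125)² / 442.8125 = 1.1117
  colored: (80 − 102.1875)² / 102.1875 = 4.8175
χ² = 1.1117 + 4.8175 = 5.9292 ≈ 5.929
Degrees of freedom = 2 − 1 = 1; critical value at α = 0.05 is 3.841.
Since 5.929 > 3.841, we reject the null hypothesis — the data do not fit the 13:3 ratio.

5.929; not consistent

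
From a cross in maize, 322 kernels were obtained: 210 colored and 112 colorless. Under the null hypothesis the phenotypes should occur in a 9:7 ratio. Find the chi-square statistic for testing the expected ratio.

10.522

Total ratio parts = 16. Expected numbers out of 322:
  colored: 322 × 9/16 = 181.125
  colorless: 322 × 7/16 = 140.875
χ² = Σ (O − E)² / E
  colored: (210 − 181.125)² / 181.125 = 4.6033
  colorless: (112 − 140.875)² / 140.875 = 5.9185
χ² = 4.6033 + 5.9185 = 10.5218 ≈ 10.522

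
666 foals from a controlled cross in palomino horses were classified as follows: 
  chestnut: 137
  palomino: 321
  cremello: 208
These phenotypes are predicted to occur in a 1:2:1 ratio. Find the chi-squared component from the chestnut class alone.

5.227

Under the 1:2:1 hypothesis (Σ ratio = 4, N = 666):
  chestnut: 666 × 1/4 = 166.5
  palomino: 666 × 2/4 = 333
  cremello: 666 × 1/4 = 166.5
Contribution of chestnut: (137 − 166.5)² / 166.5 = 5.2267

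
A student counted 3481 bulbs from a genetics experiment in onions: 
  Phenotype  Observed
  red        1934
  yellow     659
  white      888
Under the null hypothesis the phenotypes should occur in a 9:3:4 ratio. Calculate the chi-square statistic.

0.719

The 9:3:4 ratio has 16 parts, so with N = 3481 the expected counts are:
  red: 3481 × 9/16 = 1958.0625
  yellow: 3481 × 3/16 = 652.6875
  white: 3481 × 4/16 = 870.25
χ² = Σ (O − E)² / E
  red: (1934 − 1958.0625)² / 1958.0625 = 0.2957
  yellow: (659 − 652.6875)² / 652.6875 = 0.0611
  white: (888 − 870.25)² / 870.25 = 0.3620
χ² = 0.2957 + 0.0611 + 0.3620 = 0.7188 ≈ 0.719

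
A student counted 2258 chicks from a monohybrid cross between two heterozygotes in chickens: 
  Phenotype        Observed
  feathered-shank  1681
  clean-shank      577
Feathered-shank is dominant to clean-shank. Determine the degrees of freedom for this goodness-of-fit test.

For a monohybrid cross between heterozygotes with complete dominance, the expected phenotypic ratio is 3:1.
A goodness-of-fit test with 2 phenotype classes has df = 2 − 1 = 1.

1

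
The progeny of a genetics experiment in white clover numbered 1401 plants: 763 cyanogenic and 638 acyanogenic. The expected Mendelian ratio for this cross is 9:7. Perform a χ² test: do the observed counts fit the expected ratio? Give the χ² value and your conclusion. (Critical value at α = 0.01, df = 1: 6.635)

1.822; consistent

Expected counts for N = 1401 under a 9:7 ratio (total parts = 16):
  cyanogenic: 1401 × 9/16 = 788.0625
  acyanogenic: 1401 × 7/16 = 612.9375
χ² = Σ (O − E)² / E
  cyanogenic: (763 − 788.0625)² / 788.0625 = 0.7971
  acyanogenic: (638 − 612.9375)² / 612.9375 = 1.0248
χ² = 0.7971 + 1.0248 = 1.8219 ≈ 1.822
Degrees of freedom = 2 − 1 = 1; critical value at α = 0.01 is 6.635.
Since 1.822 < 6.635, we fail to reject the null hypothesis — the data are consistent with the 9:7 ratio.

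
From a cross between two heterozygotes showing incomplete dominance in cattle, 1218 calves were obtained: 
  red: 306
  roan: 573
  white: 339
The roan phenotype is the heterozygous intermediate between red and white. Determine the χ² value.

With incomplete dominance, a heterozygote × heterozygote cross gives a 1:2:1 phenotypic ratio.
Under the 1:2:1 hypothesis (Σ ratio = 4, N = 1218):
  red: 1218 × 1/4 = 304.5
  roan: 1218 × 2/4 = 609
  white: 1218 × 1/4 = 304.5
χ² = Σ (O − E)² / E
  red: (306 − 304.5)² / 304.5 = 0.0074
  roan: (573 − 609)² / 609 = 2.1281
  white: (339 − 304.5)² / 304.5 = 3.9089
χ² = 0.0074 + 2.1281 + 3.9089 = 6.0444 ≈ 6.044

6.044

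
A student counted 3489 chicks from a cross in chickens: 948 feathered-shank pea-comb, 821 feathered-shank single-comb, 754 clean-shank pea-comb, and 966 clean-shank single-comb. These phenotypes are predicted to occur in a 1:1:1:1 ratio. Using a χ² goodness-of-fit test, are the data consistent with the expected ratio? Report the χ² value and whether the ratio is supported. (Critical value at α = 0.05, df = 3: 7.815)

Expected counts for N = 3489 under a 1:1:1:1 ratio (total parts = 4):
  feathered-shank pea-comb: 3489 × 1/4 = 872.25
  feathered-shank single-comb: 3489 × 1/4 = 872.25
  clean-shank pea-comb: 3489 × 1/4 = 872.25
  clean-shank single-comb: 3489 × 1/4 = 872.25
χ² = Σ (O − E)² / E
  feathered-shank pea-comb: (948 − 872.25)² / 872.25 = 6.5785
  feathered-shank single-comb: (821 − 872.25)² / 872.25 = 3.0112
  clean-shank pea-comb: (754 − 872.25)² / 872.25 = 16.0310
  clean-shank single-comb: (966 − 872.25)² / 872.25 = 10.0763
χ² = 6.5785 + 3.0112 + 16.0310 + 10.0763 = 35.697
Degrees of freedom = 4 − 1 = 3; critical value at α = 0.05 is 7.815.
Since 35.697 > 7.815, we reject the null hypothesis — the data do not fit the 1:1:1:1 ratio.

35.697; not consistent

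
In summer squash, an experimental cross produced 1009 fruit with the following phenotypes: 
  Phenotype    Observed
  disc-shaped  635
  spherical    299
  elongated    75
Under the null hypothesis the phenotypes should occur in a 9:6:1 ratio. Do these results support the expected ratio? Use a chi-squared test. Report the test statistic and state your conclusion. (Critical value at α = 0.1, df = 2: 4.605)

The 9:6:1 ratio has 16 parts, so with N = 1009 the expected counts are:
  disc-shaped: 1009 × 9/16 = 567.5625
  spherical: 1009 × 6/16 = 378.375
  elongated: 1009 × 1/16 = 63.0625
χ² = Σ (O − E)² / E
  disc-shaped: (635 − 567.5625)² / 567.5625 = 8.0129
  spherical: (299 − 378.375)² / 378.375 = 16.6512
  elongated: (75 − 63.0625)² / 63.0625 = 2.2597
χ² = 8.0129 + 16.6512 + 2.2597 = 26.9238 ≈ 26.924
Degrees of freedom = 3 − 1 = 2; critical value at α = 0.1 is 4.605.
Since 26.924 > 4.605, we reject the null hypothesis — the data do not fit the 9:6:1 ratio.

26.924; not consistent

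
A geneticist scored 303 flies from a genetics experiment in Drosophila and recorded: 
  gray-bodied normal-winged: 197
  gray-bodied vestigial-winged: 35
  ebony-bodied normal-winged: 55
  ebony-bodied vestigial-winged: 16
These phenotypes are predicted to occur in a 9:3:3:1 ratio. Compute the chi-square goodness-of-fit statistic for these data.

The 9:3:3:1 ratio has 16 parts, so with N = 303 the expected counts are:
  gray-bodied normal-winged: 303 × 9/16 = 170.4375
  gray-bodied vestigial-winged: 303 × 3/16 = 56.8125
  ebony-bodied normal-winged: 303 × 3/16 = 56.8125
  ebony-bodied vestigial-winged: 303 × 1/16 = 18.9375
χ² = Σ (O − E)² / E
  gray-bodied normal-winged: (197 − 170.4375)² / 170.4375 = 4.1397
  gray-bodied vestigial-winged: (35 − 56.8125)² / 56.8125 = 8.3747
  ebony-bodied normal-winged: (55 − 56.8125)² / 56.8125 = 0.0578
  ebony-bodied vestigial-winged: (16 − 18.9375)² / 18.9375 = 0.4557
χ² = 4.1397 + 8.3747 + 0.0578 + 0.4557 = 13.0279 ≈ 13.028

13.028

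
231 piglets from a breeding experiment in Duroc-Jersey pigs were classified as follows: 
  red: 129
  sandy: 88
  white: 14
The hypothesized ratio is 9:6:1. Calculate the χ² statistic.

Expected counts for N = 231 under a 9:6:1 ratio (total parts = 16):
  red: 231 × 9/16 = 129.9375
  sandy: 231 × 6/16 = 86.625
  white: 231 × 1/16 = 14.4375
χ² = Σ (O − E)² / E
  red: (129 − 129.9375)² / 129.9375 = 0.0068
  sandy: (88 − 86.625)² / 86.625 = 0.0218
  white: (14 − 14.4375)² / 14.4375 = 0.0133
χ² = 0.0068 + 0.0218 + 0.0133 = 0.0419 ≈ 0.042

0.042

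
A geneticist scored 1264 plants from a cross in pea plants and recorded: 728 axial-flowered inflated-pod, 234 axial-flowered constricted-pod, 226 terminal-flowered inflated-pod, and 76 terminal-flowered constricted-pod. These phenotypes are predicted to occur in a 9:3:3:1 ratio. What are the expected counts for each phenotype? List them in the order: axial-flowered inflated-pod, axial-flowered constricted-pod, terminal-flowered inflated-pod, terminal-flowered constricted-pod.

Expected counts for N = 1264 under a 9:3:3:1 ratio (total parts = 16):
  axial-flowered inflated-pod: 1264 × 9/16 = 711
  axial-flowered constricted-pod: 1264 × 3/16 = 237
  terminal-flowered inflated-pod: 1264 × 3/16 = 237
  terminal-flowered constricted-pod: 1264 × 1/16 = 79

711, 237, 237, 79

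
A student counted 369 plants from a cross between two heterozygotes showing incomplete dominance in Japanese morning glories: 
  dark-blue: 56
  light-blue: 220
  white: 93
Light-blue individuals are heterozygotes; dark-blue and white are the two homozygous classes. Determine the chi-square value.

With incomplete dominance, a heterozygote × heterozygote cross gives a 1:2:1 phenotypic ratio.
Expected counts for N = 369 under a 1:2:1 ratio (total parts = 4):
  dark-blue: 369 × 1/4 = 92.25
  light-blue: 369 × 2/4 = 184.5
  white: 369 × 1/4 = 92.25
χ² = Σ (O − E)² / E
  dark-blue: (56 − 92.25)² / 92.25 = 14.2446
  light-blue: (220 − 184.5)² / 184.5 = 6.8306
  white: (93 − 92.25)² / 92.25 = 0.0061
χ² = 14.2446 + 6.8306 + 0.0061 = 21.0813 ≈ 21.081

21.081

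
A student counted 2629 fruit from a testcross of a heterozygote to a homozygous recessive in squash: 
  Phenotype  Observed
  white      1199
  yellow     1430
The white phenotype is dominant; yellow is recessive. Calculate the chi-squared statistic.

20.297

A testcross of a heterozygote (Aa × aa) gives a 1:1 phenotypic ratio.
The 1:1 ratio has 2 parts, so with N = 2629 the expected counts are:
  white: 2629 × 1/2 = 1314.5
  yellow: 2629 × 1/2 = 1314.5
χ² = Σ (O − E)² / E
  white: (1199 − 1314.5)² / 1314.5 = 10.1485
  yellow: (1430 − 1314.5)² / 1314.5 = 10.1485
χ² = 10.1485 + 10.1485 = 20.297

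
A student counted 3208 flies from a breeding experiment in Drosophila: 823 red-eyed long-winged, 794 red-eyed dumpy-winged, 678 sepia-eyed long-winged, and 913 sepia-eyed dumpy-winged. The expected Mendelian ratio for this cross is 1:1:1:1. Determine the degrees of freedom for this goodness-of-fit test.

A goodness-of-fit test with 4 phenotype classes has df = 4 − 1 = 3.

3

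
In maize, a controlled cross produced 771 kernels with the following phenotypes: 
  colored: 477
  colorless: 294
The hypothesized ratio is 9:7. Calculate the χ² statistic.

9.887

Expected counts for N = 771 under a 9:7 ratio (total parts = 16):
  colored: 771 × 9/16 = 433.6875
  colorless: 771 × 7/16 = 337.3125
χ² = Σ (O − E)² / E
  colored: (477 − 433.6875)² / 433.6875 = 4.3256
  colorless: (294 − 337.3125)² / 337.3125 = 5.5615
χ² = 4.3256 + 5.5615 = 9.8871 ≈ 9.887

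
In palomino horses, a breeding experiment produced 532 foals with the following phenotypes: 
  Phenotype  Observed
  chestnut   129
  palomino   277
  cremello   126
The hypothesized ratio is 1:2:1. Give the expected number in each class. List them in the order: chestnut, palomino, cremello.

133, 266, 133

Under the 1:2:1 hypothesis (Σ ratio = 4, N = 532):
  chestnut: 532 × 1/4 = 133
  palomino: 532 × 2/4 = 266
  cremello: 532 × 1/4 = 133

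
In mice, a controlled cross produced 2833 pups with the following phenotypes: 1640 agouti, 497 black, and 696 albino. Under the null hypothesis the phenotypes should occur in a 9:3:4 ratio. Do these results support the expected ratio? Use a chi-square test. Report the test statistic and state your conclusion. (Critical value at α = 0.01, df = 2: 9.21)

Under the 9:3:4 hypothesis (Σ ratio = 16, N = 2833):
  agouti: 2833 × 9/16 = 1593.5625
  black: 2833 × 3/16 = 531.1875
  albino: 2833 × 4/16 = 708.25
χ² = Σ (O − E)² / E
  agouti: (1640 − 1593.5625)² / 1593.5625 = 1.3532
  black: (497 − 531.1875)² / 531.1875 = 2.2003
  albino: (696 − 708.25)² / 708.25 = 0.2119
χ² = 1.3532 + 2.2003 + 0.2119 = 3.7654 ≈ 3.765
Degrees of freedom = 3 − 1 = 2; critical value at α = 0.01 is 9.21.
Since 3.765 < 9.21, we fail to reject the null hypothesis — the data are consistent with the 9:3:4 ratio.

3.765; consistent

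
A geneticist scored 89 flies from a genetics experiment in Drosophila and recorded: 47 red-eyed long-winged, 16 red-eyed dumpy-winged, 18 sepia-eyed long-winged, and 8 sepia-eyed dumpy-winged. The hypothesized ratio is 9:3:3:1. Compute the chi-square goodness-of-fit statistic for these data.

1.387

Under the 9:3:3:1 hypothesis (Σ ratio = 16, N = 89):
  red-eyed long-winged: 89 × 9/16 = 50.0625
  red-eyed dumpy-winged: 89 × 3/16 = 16.6875
  sepia-eyed long-winged: 89 × 3/16 = 16.6875
  sepia-eyed dumpy-winged: 89 × 1/16 = 5.5625
χ² = Σ (O − E)² / E
  red-eyed long-winged: (47 − 50.0625)² / 50.0625 = 0.1873
  red-eyed dumpy-winged: (16 − 16.6875)² / 16.6875 = 0.0283
  sepia-eyed long-winged: (18 − 16.6875)² / 16.6875 = 0.1032
  sepia-eyed dumpy-winged: (8 − 5.5625)² / 5.5625 = 1.0681
χ² = 0.1873 + 0.0283 + 0.1032 + 1.0681 = 1.3869 ≈ 1.387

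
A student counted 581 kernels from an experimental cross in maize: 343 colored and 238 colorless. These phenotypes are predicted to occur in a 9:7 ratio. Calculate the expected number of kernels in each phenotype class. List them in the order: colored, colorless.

326.8125, 254.1875

Total ratio parts = 16. Expected numbers out of 581:
  colored: 581 × 9/16 = 326.8125
  colorless: 581 × 7/16 = 254.1875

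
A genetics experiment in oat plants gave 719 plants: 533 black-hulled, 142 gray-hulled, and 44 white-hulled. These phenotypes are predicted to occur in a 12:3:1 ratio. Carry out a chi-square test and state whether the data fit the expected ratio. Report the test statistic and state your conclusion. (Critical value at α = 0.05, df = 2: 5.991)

0.475; consistent

Under the 12:3:1 hypothesis (Σ ratio = 16, N = 719):
  black-hulled: 719 × 12/16 = 539.25
  gray-hulled: 719 × 3/16 = 134.8125
  white-hulled: 719 × 1/16 = 44.9375
χ² = Σ (O − E)² / E
  black-hulled: (533 − 539.25)² / 539.25 = 0.0724
  gray-hulled: (142 − 134.8125)² / 134.8125 = 0.3832
  white-hulled: (44 − 44.9375)² / 44.9375 = 0.0196
χ² = 0.0724 + 0.3832 + 0.0196 = 0.4752 ≈ 0.475
Degrees of freedom = 3 − 1 = 2; critical value at α = 0.05 is 5.991.
Since 0.475 < 5.991, we fail to reject the null hypothesis — the data are consistent with the 12:3:1 ratio.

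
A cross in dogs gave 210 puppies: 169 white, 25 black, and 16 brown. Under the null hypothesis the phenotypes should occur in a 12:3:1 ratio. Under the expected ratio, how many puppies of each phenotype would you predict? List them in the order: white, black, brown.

157.5, 39.375, 13.125

Under the 12:3:1 hypothesis (Σ ratio = 16, N = 210):
  white: 210 × 12/16 = 157.5
  black: 210 × 3/16 = 39.375
  brown: 210 × 1/16 = 13.125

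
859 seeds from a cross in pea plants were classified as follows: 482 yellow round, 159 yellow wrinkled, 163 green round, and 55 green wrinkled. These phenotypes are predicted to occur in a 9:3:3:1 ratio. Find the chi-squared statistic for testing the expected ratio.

Under the 9:3:3:1 hypothesis (Σ ratio = 16, N = 859):
  yellow round: 859 × 9/16 = 483.1875
  yellow wrinkled: 859 × 3/16 = 161.0625
  green round: 859 × 3/16 = 161.0625
  green wrinkled: 859 × 1/16 = 53.6875
χ² = Σ (O − E)² / E
  yellow round: (482 − 483.1875)² / 483.1875 = 0.0029
  yellow wrinkled: (159 − 161.0625)² / 161.0625 = 0.0264
  green round: (163 − 161.0625)² / 161.0625 = 0.0233
  green wrinkled: (55 − 53.6875)² / 53.6875 = 0.0321
χ² = 0.0029 + 0.0264 + 0.0233 + 0.0321 = 0.0847 ≈ 0.085

0.085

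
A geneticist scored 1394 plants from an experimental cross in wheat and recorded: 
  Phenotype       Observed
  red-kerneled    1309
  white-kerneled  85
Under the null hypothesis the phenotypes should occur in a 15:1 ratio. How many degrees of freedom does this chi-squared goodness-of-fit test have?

1

A goodness-of-fit test with 2 phenotype classes has df = 2 − 1 = 1.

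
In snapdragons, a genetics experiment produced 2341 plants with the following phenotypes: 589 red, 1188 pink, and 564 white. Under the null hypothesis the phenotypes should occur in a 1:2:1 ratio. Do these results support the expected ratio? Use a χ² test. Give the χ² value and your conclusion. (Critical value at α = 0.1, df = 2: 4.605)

The 1:2:1 ratio has 4 parts, so with N = 2341 the expected counts are:
  red: 2341 × 1/4 = 585.25
  pink: 2341 × 2/4 = 1170.5
  white: 2341 × 1/4 = 585.25
χ² = Σ (O − E)² / E
  red: (589 − 585.25)² / 585.25 = 0.0240
  pink: (1188 − 1170.5)² / 1170.5 = 0.2616
  white: (564 − 585.25)² / 585.25 = 0.7716
χ² = 0.0240 + 0.2616 + 0.7716 = 1.0572 ≈ 1.057
Degrees of freedom = 3 − 1 = 2; critical value at α = 0.1 is 4.605.
Since 1.057 < 4.605, we fail to reject the null hypothesis — the data are consistent with the 1:2:1 ratio.

1.057; consistent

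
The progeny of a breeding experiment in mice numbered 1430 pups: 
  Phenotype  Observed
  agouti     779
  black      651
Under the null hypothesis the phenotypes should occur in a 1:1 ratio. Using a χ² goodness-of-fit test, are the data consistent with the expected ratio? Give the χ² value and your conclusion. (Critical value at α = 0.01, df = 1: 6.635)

Under the 1:1 hypothesis (Σ ratio = 2, N = 1430):
  agouti: 1430 × 1/2 = 715
  black: 1430 × 1/2 = 715
χ² = Σ (O − E)² / E
  agouti: (779 − 715)² / 715 = 5.7287
  black: (651 − 715)² / 715 = 5.7287
χ² = 5.7287 + 5.7287 = 11.4574 ≈ 11.457
Degrees of freedom = 2 − 1 = 1; critical value at α = 0.01 is 6.635.
Since 11.457 > 6.635, we reject the null hypothesis — the data do not fit the 1:1 ratio.

11.457; not consistent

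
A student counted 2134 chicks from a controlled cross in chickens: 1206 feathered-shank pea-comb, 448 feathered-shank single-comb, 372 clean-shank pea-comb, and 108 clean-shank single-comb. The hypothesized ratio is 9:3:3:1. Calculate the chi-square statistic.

Total ratio parts = 16. Expected numbers out of 2134:
  feathered-shank pea-comb: 2134 × 9/16 = 1200.375
  feathered-shank single-comb: 2134 × 3/16 = 400.125
  clean-shank pea-comb: 2134 × 3/16 = 400.125
  clean-shank single-comb: 2134 × 1/16 = 133.375
χ² = Σ (O − E)² / E
  feathered-shank pea-comb: (1206 − 1200.375)² / 1200.375 = 0.0264
  feathered-shank single-comb: (448 − 400.125)² / 400.125 = 5.7282
  clean-shank pea-comb: (372 − 400.125)² / 400.125 = 1.9769
  clean-shank single-comb: (108 − 133.375)² / 133.375 = 4.8277
χ² = 0.0264 + 5.7282 + 1.9769 + 4.8277 = 12.5592 ≈ 12.559

12.559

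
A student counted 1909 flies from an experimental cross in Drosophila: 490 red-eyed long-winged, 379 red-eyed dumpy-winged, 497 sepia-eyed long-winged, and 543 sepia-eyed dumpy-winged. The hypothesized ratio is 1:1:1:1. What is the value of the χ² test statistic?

30.443

The 1:1:1:1 ratio has 4 parts, so with N = 1909 the expected counts are:
  red-eyed long-winged: 1909 × 1/4 = 477.25
  red-eyed dumpy-winged: 1909 × 1/4 = 477.25
  sepia-eyed long-winged: 1909 × 1/4 = 477.25
  sepia-eyed dumpy-winged: 1909 × 1/4 = 477.25
χ² = Σ (O − E)² / E
  red-eyed long-winged: (490 − 477.25)² / 477.25 = 0.3406
  red-eyed dumpy-winged: (379 − 477.25)² / 477.25 = 20.2264
  sepia-eyed long-winged: (497 − 477.25)² / 477.25 = 0.8173
  sepia-eyed dumpy-winged: (543 − 477.25)² / 477.25 = 9.0583
χ² = 0.3406 + 20.2264 + 0.8173 + 9.0583 = 30.4426 ≈ 30.443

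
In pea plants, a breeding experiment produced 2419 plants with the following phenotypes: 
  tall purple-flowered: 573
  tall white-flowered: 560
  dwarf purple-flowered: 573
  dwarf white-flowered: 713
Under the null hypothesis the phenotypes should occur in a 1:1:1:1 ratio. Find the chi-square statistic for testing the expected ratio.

26.022

Expected counts for N = 2419 under a 1:1:1:1 ratio (total parts = 4):
  tall purple-flowered: 2419 × 1/4 = 604.75
  tall white-flowered: 2419 × 1/4 = 604.75
  dwarf purple-flowered: 2419 × 1/4 = 604.75
  dwarf white-flowered: 2419 × 1/4 = 604.75
χ² = Σ (O − E)² / E
  tall purple-flowered: (573 − 604.75)² / 604.75 = 1.6669
  tall white-flowered: (560 − 604.75)² / 604.75 = 3.3114
  dwarf purple-flowered: (573 − 604.75)² / 604.75 = 1.6669
  dwarf white-flowered: (713 − 604.75)² / 604.75 = 19.3767
χ² = 1.6669 + 3.3114 + 1.6669 + 19.3767 = 26.0219 ≈ 26.022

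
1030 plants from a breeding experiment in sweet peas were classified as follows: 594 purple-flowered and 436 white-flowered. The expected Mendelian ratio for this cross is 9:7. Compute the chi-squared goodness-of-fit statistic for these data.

Expected counts for N = 1030 under a 9:7 ratio (total parts = 16):
  purple-flowered: 1030 × 9/16 = 579.375
  white-flowered: 1030 × 7/16 = 450.625
χ² = Σ (O − E)² / E
  purple-flowered: (594 − 579.375)² / 579.375 = 0.3692
  white-flowered: (436 − 450.625)² / 450.625 = 0.4747
χ² = 0.3692 + 0.4747 = 0.8439 ≈ 0.844

0.844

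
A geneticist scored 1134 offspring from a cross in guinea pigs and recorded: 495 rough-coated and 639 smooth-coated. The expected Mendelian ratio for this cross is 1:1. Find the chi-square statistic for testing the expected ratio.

18.286

Expected counts for N = 1134 under a 1:1 ratio (total parts = 2):
  rough-coated: 1134 × 1/2 = 567
  smooth-coated: 1134 × 1/2 = 567
χ² = Σ (O − E)² / E
  rough-coated: (495 − 567)² / 567 = 9.1429
  smooth-coated: (639 − 567)² / 567 = 9.1429
χ² = 9.1429 + 9.1429 = 18.2858 ≈ 18.286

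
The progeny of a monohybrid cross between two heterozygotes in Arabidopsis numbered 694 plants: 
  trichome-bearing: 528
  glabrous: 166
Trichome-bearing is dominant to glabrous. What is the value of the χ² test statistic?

0.432

For a monohybrid cross between heterozygotes with complete dominance, the expected phenotypic ratio is 3:1.
Under the 3:1 hypothesis (Σ ratio = 4, N = 694):
  trichome-bearing: 694 × 3/4 = 520.5
  glabrous: 694 × 1/4 = 173.5
χ² = Σ (O − E)² / E
  trichome-bearing: (528 − 520.5)² / 520.5 = 0.1081
  glabrous: (166 − 173.5)² / 173.5 = 0.3242
χ² = 0.1081 + 0.3242 = 0.4323 ≈ 0.432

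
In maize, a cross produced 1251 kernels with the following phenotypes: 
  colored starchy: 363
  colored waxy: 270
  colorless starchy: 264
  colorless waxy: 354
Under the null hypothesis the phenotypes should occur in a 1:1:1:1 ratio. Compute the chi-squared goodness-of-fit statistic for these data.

The 1:1:1:1 ratio has 4 parts, so with N = 1251 the expected counts are:
  colored starchy: 1251 × 1/4 = 312.75
  colored waxy: 1251 × 1/4 = 312.75
  colorless starchy: 1251 × 1/4 = 312.75
  colorless waxy: 1251 × 1/4 = 312.75
χ² = Σ (O − E)² / E
  colored starchy: (363 − 312.75)² / 312.75 = 8.0737
  colored waxy: (270 − 312.75)² / 312.75 = 5.8435
  colorless starchy: (264 − 312.75)² / 312.75 = 7.5989
  colorless waxy: (354 − 312.75)² / 312.75 = 5.4406
χ² = 8.0737 + 5.8435 + 7.5989 + 5.4406 = 26.9567 ≈ 26.957

26.957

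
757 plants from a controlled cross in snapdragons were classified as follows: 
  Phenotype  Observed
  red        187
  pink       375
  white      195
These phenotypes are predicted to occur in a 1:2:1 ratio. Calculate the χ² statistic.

Total ratio parts = 4. Expected numbers out of 757:
  red: 757 × 1/4 = 189.25
  pink: 757 × 2/4 = 378.5
  white: 757 × 1/4 = 189.25
χ² = Σ (O − E)² / E
  red: (187 − 189.25)² / 189.25 = 0.0268
  pink: (375 − 378.5)² / 378.5 = 0.0324
  white: (195 − 189.25)² / 189.25 = 0.1747
χ² = 0.0268 + 0.0324 + 0.1747 = 0.2339 ≈ 0.234

0.234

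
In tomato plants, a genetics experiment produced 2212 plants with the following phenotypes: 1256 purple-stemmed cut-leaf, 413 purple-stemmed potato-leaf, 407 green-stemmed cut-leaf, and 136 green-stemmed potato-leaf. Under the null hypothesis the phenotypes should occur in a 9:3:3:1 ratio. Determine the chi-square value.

Total ratio parts = 16. Expected numbers out of 2212:
  purple-stemmed cut-leaf: 2212 × 9/16 = 1244.25
  purple-stemmed potato-leaf: 2212 × 3/16 = 414.75
  green-stemmed cut-leaf: 2212 × 3/16 = 414.75
  green-stemmed potato-leaf: 2212 × 1/16 = 138.25
χ² = Σ (O − E)² / E
  purple-stemmed cut-leaf: (1256 − 1244.25)² / 1244.25 = 0.1110
  purple-stemmed potato-leaf: (413 − 414.75)² / 414.75 = 0.0074
  green-stemmed cut-leaf: (407 − 414.75)² / 414.75 = 0.1448
  green-stemmed potato-leaf: (136 − 138.25)² / 138.25 = 0.0366
χ² = 0.1110 + 0.0074 + 0.1448 + 0.0366 = 0.2998 ≈ 0.300

0.300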